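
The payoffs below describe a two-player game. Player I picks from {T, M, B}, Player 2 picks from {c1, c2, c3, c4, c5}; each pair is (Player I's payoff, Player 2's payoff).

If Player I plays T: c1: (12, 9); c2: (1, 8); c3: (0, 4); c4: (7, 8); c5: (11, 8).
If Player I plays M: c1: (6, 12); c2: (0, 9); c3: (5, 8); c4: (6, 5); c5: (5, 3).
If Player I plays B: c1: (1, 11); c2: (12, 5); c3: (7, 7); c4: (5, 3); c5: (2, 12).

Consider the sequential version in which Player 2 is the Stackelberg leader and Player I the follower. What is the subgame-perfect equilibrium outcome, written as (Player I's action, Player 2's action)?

Backward induction with Player 2 moving first.
- c1: BR = T, leader payoff 9.
- c2: BR = B, leader payoff 5.
- c3: BR = B, leader payoff 7.
- c4: BR = T, leader payoff 8.
- c5: BR = T, leader payoff 8.
Player 2's induced payoffs are 9, 5, 7, 8, 8, so Player 2 commits to c1. Subgame-perfect outcome: (T, c1) with payoffs (12, 9).

(T, c1)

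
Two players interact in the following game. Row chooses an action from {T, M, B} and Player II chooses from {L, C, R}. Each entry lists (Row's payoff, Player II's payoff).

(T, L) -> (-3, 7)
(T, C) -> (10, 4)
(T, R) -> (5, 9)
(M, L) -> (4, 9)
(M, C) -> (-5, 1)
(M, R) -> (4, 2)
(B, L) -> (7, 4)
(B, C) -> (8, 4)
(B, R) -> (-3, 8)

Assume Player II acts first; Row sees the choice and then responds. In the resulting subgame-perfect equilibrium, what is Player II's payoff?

Backward induction with Player II moving first.
- L: Row compares -3, 4, 7 and picks B; Player II would get 4.
- C: Row compares 10, -5, 8 and picks T; Player II would get 4.
- R: Row compares 5, 4, -3 and picks T; Player II would get 9.
Among 4, 4, 9, the best is 9 at R. Subgame-perfect outcome: (T, R) with payoffs (5, 9).

9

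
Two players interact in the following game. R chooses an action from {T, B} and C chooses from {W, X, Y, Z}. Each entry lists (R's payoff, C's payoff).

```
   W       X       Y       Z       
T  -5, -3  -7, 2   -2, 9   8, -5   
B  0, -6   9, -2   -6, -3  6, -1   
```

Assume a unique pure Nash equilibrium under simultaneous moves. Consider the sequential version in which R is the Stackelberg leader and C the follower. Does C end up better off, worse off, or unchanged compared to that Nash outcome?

worse off

Solve by backward induction (R leads).
- T: BR = Y, leader payoff -2.
- B: BR = Z, leader payoff 6.
R's induced payoffs are -2, 6, so R commits to B. Subgame-perfect outcome: (B, Z) with payoffs (6, -1).
For the simultaneous game, intersect best replies.
R's best replies: W→B; X→B; Y→T; Z→T.
C's best replies: T→Y; B→Z.
Only (T, Y) has each player best-responding; Nash payoffs (-2, 9).
C earns -1 sequentially versus 9 at the Nash outcome: worse off.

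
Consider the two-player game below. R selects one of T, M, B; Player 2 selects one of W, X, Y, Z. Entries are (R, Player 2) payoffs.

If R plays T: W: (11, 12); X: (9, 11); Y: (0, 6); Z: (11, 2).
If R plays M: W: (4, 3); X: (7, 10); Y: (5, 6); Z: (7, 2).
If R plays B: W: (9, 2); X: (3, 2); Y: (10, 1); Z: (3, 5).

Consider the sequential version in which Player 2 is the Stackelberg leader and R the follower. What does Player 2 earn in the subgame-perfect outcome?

12

Work backward from R's decision.
- W → R plays T (best of 11, 4, 9); Player 2 gets 12.
- X → R plays T (best of 9, 7, 3); Player 2 gets 11.
- Y → R plays B (best of 0, 5, 10); Player 2 gets 1.
- Z → R plays T (best of 11, 7, 3); Player 2 gets 2.
Maximizing over 12, 11, 1, 2, Player 2 chooses W. Subgame-perfect outcome: (T, W) with payoffs (11, 12).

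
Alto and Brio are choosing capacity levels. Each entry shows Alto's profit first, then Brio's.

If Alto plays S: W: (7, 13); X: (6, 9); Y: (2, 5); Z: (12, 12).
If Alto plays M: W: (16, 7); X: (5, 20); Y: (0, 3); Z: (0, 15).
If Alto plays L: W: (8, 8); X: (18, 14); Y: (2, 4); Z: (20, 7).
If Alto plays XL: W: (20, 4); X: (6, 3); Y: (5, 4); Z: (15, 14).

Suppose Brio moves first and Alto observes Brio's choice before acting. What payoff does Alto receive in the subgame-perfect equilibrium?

18

Backward induction with Brio moving first.
- W: BR = XL, leader payoff 4.
- X: BR = L, leader payoff 14.
- Y: BR = XL, leader payoff 4.
- Z: BR = L, leader payoff 7.
Among 4, 14, 4, 7, the best is 14 at X. Subgame-perfect outcome: (L, X) with payoffs (18, 14).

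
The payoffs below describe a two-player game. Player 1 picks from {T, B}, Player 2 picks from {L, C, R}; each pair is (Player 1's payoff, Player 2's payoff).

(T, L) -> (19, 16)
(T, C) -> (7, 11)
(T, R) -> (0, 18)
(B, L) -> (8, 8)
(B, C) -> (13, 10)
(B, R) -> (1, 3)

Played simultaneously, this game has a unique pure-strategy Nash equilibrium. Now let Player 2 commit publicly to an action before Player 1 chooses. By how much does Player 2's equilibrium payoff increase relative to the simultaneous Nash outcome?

6

Work backward from Player 1's decision.
- L: Player 1 compares 19, 8 and picks T; Player 2 would get 16.
- C: Player 1 compares 7, 13 and picks B; Player 2 would get 10.
- R: Player 1 compares 0, 1 and picks B; Player 2 would get 3.
Among 16, 10, 3, the best is 16 at L. Subgame-perfect outcome: (T, L) with payoffs (19, 16).
For the simultaneous game, intersect best replies.
Player 1's best replies: L→T; C→B; R→B.
Player 2's best replies: T→R; B→C.
Only (B, C) has each player best-responding; Nash payoffs (13, 10).
Player 2's commitment gain: 16 − 10 = 6.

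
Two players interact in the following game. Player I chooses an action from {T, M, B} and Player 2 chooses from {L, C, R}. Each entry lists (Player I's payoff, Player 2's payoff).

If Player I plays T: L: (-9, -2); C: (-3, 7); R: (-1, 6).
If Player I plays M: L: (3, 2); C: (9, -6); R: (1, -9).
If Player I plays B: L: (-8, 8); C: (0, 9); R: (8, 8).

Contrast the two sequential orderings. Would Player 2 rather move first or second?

first

If Player I leads: Player 2's best replies are T→C, M→L, B→C; Player I's induced payoffs -3, 3, 0; outcome (M, L), payoffs (3, 2).
If Player 2 leads: Player I's best replies are L→M, C→M, R→B; Player 2's induced payoffs 2, -6, 8; outcome (B, R), payoffs (8, 8).
Player 2 gets 8 moving first and 2 moving second, so Player 2 prefers to move first.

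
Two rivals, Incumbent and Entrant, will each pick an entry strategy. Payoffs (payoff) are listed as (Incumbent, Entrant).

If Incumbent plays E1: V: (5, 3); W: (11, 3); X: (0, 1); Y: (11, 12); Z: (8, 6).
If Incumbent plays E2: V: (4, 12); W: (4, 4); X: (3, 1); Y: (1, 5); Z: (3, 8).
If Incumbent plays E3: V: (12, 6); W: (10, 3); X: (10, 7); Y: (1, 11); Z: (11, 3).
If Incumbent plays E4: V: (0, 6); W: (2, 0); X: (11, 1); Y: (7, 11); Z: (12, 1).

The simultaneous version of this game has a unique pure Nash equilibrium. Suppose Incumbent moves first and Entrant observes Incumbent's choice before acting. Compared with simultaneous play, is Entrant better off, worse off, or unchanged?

Entrant best-responds to each possible Incumbent move:
- E1 → Entrant plays Y (best of 3, 3, 1, 12, 6); Incumbent gets 11.
- E2 → Entrant plays V (best of 12, 4, 1, 5, 8); Incumbent gets 4.
- E3 → Entrant plays Y (best of 6, 3, 7, 11, 3); Incumbent gets 1.
- E4 → Entrant plays Y (best of 6, 0, 1, 11, 1); Incumbent gets 7.
Among 11, 4, 1, 7, the best is 11 at E1. Subgame-perfect outcome: (E1, Y) with payoffs (11, 12).
Now find the simultaneous Nash equilibrium.
Incumbent's best replies: V→E3; W→E1; X→E4; Y→E1; Z→E4.
Entrant's best replies: E1→Y; E2→V; E3→Y; E4→Y.
The unique mutual best reply is (E1, Y), giving (11, 12).
Entrant earns 12 sequentially versus 12 at the Nash outcome: unchanged.

unchanged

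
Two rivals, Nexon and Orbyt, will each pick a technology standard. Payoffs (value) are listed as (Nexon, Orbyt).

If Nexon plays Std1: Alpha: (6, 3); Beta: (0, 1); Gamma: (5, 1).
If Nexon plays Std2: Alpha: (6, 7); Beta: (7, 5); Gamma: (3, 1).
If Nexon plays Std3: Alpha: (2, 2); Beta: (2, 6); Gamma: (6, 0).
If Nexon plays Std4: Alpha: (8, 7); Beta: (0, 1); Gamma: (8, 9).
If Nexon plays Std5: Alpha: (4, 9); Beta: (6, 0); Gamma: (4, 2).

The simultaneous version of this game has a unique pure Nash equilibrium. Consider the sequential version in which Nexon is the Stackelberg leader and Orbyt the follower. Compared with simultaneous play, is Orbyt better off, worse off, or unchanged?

Solve by backward induction (Nexon leads).
- Std1: Orbyt compares 3, 1, 1 and picks Alpha; Nexon would get 6.
- Std2: Orbyt compares 7, 5, 1 and picks Alpha; Nexon would get 6.
- Std3: Orbyt compares 2, 6, 0 and picks Beta; Nexon would get 2.
- Std4: Orbyt compares 7, 1, 9 and picks Gamma; Nexon would get 8.
- Std5: Orbyt compares 9, 0, 2 and picks Alpha; Nexon would get 4.
Among 6, 6, 2, 8, 4, the best is 8 at Std4. Subgame-perfect outcome: (Std4, Gamma) with payoffs (8, 9).
Now find the simultaneous Nash equilibrium.
Nexon's best replies: Alpha→Std4; Beta→Std2; Gamma→Std4.
Orbyt's best replies: Std1→Alpha; Std2→Alpha; Std3→Beta; Std4→Gamma; Std5→Alpha.
The unique mutual best reply is (Std4, Gamma), giving (8, 9).
Orbyt earns 9 sequentially versus 9 at the Nash outcome: unchanged.

unchanged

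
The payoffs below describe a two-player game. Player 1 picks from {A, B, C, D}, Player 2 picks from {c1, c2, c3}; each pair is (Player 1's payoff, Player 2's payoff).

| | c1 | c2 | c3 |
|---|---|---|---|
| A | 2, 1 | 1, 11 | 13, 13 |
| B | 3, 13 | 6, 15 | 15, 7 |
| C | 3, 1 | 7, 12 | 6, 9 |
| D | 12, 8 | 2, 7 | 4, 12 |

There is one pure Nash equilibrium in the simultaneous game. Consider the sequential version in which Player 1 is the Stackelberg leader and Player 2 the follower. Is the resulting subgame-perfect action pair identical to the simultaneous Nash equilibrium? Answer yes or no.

Work backward from Player 2's decision.
- A: Player 2 compares 1, 11, 13 and picks c3; Player 1 would get 13.
- B: Player 2 compares 13, 15, 7 and picks c2; Player 1 would get 6.
- C: Player 2 compares 1, 12, 9 and picks c2; Player 1 would get 7.
- D: Player 2 compares 8, 7, 12 and picks c3; Player 1 would get 4.
Among 13, 6, 7, 4, the best is 13 at A. Subgame-perfect outcome: (A, c3) with payoffs (13, 13).
Now find the simultaneous Nash equilibrium.
Player 1's best replies: c1→D; c2→C; c3→B.
Player 2's best replies: A→c3; B→c2; C→c2; D→c3.
Only (C, c2) has each player best-responding; Nash payoffs (7, 12).
Sequential outcome (A, c3) differs from the Nash profile (C, c2).

no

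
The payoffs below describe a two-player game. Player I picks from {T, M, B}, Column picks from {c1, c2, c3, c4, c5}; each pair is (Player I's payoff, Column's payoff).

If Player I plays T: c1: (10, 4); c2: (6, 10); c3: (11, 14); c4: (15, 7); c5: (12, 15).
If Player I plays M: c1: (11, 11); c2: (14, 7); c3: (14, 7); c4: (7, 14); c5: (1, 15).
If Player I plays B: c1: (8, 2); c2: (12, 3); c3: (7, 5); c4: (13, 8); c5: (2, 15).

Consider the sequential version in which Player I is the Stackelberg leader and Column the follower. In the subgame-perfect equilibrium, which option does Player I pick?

T

Solve by backward induction (Player I leads).
- T: BR = c5, leader payoff 12.
- M: BR = c5, leader payoff 1.
- B: BR = c5, leader payoff 2.
Among 12, 1, 2, the best is 12 at T. Subgame-perfect outcome: (T, c5) with payoffs (12, 15).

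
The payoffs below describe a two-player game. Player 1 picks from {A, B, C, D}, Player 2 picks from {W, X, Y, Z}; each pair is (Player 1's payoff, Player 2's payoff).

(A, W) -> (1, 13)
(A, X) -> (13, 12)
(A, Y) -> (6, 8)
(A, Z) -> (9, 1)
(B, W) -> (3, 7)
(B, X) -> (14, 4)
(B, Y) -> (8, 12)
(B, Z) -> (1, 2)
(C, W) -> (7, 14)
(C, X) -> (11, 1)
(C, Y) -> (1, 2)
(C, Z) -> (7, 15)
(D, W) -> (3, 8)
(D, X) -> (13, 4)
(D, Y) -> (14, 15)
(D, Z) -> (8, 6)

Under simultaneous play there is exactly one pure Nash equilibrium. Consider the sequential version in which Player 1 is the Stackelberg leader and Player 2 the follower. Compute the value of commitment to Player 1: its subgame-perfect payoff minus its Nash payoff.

0

Solve by backward induction (Player 1 leads).
- A: Player 2 compares 13, 12, 8, 1 and picks W; Player 1 would get 1.
- B: Player 2 compares 7, 4, 12, 2 and picks Y; Player 1 would get 8.
- C: Player 2 compares 14, 1, 2, 15 and picks Z; Player 1 would get 7.
- D: Player 2 compares 8, 4, 15, 6 and picks Y; Player 1 would get 14.
Player 1's induced payoffs are 1, 8, 7, 14, so Player 1 commits to D. Subgame-perfect outcome: (D, Y) with payoffs (14, 15).
For the simultaneous game, intersect best replies.
Player 1's best replies: W→C; X→B; Y→D; Z→A.
Player 2's best replies: A→W; B→Y; C→Z; D→Y.
The unique mutual best reply is (D, Y), giving (14, 15).
Player 1's commitment gain: 14 − 14 = 0.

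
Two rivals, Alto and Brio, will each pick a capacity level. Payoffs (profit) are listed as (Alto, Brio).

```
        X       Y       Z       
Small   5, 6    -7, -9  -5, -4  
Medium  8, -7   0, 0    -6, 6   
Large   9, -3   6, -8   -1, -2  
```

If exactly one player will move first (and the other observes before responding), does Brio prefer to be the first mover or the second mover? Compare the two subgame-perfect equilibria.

If Alto leads: Brio's best replies are Small→X, Medium→Z, Large→Z; Alto's induced payoffs 5, -6, -1; outcome (Small, X), payoffs (5, 6).
If Brio leads: Alto's best replies are X→Large, Y→Large, Z→Large; Brio's induced payoffs -3, -8, -2; outcome (Large, Z), payoffs (-1, -2).
Brio gets -2 moving first and 6 moving second, so Brio prefers to move second.

second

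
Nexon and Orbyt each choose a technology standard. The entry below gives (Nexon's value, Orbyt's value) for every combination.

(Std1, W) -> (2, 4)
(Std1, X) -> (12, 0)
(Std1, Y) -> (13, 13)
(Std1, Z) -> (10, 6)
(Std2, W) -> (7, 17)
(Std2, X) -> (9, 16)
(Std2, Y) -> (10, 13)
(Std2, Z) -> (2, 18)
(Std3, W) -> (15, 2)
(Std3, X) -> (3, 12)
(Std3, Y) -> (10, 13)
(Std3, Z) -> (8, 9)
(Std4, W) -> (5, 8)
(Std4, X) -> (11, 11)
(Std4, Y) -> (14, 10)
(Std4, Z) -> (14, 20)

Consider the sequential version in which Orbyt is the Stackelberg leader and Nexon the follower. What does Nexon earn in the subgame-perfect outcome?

14

Backward induction with Orbyt moving first.
- W: Nexon compares 2, 7, 15, 5 and picks Std3; Orbyt would get 2.
- X: Nexon compares 12, 9, 3, 11 and picks Std1; Orbyt would get 0.
- Y: Nexon compares 13, 10, 10, 14 and picks Std4; Orbyt would get 10.
- Z: Nexon compares 10, 2, 8, 14 and picks Std4; Orbyt would get 20.
Among 2, 0, 10, 20, the best is 20 at Z. Subgame-perfect outcome: (Std4, Z) with payoffs (14, 20).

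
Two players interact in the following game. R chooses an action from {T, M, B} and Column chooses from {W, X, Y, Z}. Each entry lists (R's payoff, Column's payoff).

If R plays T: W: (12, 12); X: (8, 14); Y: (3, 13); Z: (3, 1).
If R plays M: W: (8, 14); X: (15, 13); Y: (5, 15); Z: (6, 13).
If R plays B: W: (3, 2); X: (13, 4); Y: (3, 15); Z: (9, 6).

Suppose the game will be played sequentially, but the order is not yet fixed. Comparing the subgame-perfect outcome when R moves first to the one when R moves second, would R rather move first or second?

first

If R leads: Column's best replies are T→X, M→Y, B→Y; R's induced payoffs 8, 5, 3; outcome (T, X), payoffs (8, 14).
If Column leads: R's best replies are W→T, X→M, Y→M, Z→B; Column's induced payoffs 12, 13, 15, 6; outcome (M, Y), payoffs (5, 15).
R gets 8 moving first and 5 moving second, so R prefers to move first.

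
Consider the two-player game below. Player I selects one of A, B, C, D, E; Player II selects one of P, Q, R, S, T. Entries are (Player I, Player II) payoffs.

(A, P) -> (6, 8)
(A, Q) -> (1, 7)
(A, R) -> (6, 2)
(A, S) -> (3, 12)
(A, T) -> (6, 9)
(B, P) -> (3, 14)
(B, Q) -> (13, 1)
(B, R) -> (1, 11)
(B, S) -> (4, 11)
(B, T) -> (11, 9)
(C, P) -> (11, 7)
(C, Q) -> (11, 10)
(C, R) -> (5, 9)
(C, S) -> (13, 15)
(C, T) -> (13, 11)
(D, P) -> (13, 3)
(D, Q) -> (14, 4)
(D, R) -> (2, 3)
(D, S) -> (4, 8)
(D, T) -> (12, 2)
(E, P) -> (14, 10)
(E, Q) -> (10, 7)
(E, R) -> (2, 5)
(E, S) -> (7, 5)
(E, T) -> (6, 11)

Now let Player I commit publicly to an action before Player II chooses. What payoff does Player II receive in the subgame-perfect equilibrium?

Backward induction with Player I moving first.
- A → Player II plays S (best of 8, 7, 2, 12, 9); Player I gets 3.
- B → Player II plays P (best of 14, 1, 11, 11, 9); Player I gets 3.
- C → Player II plays S (best of 7, 10, 9, 15, 11); Player I gets 13.
- D → Player II plays S (best of 3, 4, 3, 8, 2); Player I gets 4.
- E → Player II plays T (best of 10, 7, 5, 5, 11); Player I gets 6.
Player I's induced payoffs are 3, 3, 13, 4, 6, so Player I commits to C. Subgame-perfect outcome: (C, S) with payoffs (13, 15).

15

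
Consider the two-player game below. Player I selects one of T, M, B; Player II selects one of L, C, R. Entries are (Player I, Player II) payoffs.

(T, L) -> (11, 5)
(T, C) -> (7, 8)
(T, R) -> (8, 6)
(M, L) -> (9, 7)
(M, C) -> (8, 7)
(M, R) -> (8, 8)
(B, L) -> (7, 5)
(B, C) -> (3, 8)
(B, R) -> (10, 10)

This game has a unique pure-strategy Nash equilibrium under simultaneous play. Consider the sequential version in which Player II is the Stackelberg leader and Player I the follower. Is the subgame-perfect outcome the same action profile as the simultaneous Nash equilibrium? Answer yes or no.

yes

Player I best-responds to each possible Player II move:
- L: BR = T, leader payoff 5.
- C: BR = M, leader payoff 7.
- R: BR = B, leader payoff 10.
Player II's induced payoffs are 5, 7, 10, so Player II commits to R. Subgame-perfect outcome: (B, R) with payoffs (10, 10).
For the simultaneous game, intersect best replies.
Player I's best replies: L→T; C→M; R→B.
Player II's best replies: T→C; M→R; B→R.
The unique mutual best reply is (B, R), giving (10, 10).
Sequential outcome (B, R) coincides with the Nash profile (B, R).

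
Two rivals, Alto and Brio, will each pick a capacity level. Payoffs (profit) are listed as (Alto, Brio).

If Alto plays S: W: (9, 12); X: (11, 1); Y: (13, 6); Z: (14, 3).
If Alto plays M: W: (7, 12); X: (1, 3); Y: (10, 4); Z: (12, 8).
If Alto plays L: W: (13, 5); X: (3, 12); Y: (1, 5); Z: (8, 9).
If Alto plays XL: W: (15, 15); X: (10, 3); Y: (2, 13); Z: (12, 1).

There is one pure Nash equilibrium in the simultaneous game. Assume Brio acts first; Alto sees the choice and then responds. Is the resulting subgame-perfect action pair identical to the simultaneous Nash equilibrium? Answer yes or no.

yes

Solve by backward induction (Brio leads).
- W → Alto plays XL (best of 9, 7, 13, 15); Brio gets 15.
- X → Alto plays S (best of 11, 1, 3, 10); Brio gets 1.
- Y → Alto plays S (best of 13, 10, 1, 2); Brio gets 6.
- Z → Alto plays S (best of 14, 12, 8, 12); Brio gets 3.
Brio's induced payoffs are 15, 1, 6, 3, so Brio commits to W. Subgame-perfect outcome: (XL, W) with payoffs (15, 15).
Under simultaneous play:
Alto's best replies: W→XL; X→S; Y→S; Z→S.
Brio's best replies: S→W; M→W; L→X; XL→W.
The unique mutual best reply is (XL, W), giving (15, 15).
Sequential outcome (XL, W) coincides with the Nash profile (XL, W).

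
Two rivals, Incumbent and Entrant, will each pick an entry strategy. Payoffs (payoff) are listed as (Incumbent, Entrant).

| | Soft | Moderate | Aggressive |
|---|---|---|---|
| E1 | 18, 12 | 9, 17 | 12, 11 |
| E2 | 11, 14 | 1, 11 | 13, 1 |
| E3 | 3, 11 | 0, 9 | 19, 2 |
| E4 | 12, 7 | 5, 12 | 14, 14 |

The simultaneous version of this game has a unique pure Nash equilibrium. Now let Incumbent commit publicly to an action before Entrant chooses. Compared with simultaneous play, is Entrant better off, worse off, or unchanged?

worse off

Entrant best-responds to each possible Incumbent move:
- E1 → Entrant plays Moderate (best of 12, 17, 11); Incumbent gets 9.
- E2 → Entrant plays Soft (best of 14, 11, 1); Incumbent gets 11.
- E3 → Entrant plays Soft (best of 11, 9, 2); Incumbent gets 3.
- E4 → Entrant plays Aggressive (best of 7, 12, 14); Incumbent gets 14.
Maximizing over 9, 11, 3, 14, Incumbent chooses E4. Subgame-perfect outcome: (E4, Aggressive) with payoffs (14, 14).
For the simultaneous game, intersect best replies.
Incumbent's best replies: Soft→E1; Moderate→E1; Aggressive→E3.
Entrant's best replies: E1→Moderate; E2→Soft; E3→Soft; E4→Aggressive.
Only (E1, Moderate) has each player best-responding; Nash payoffs (9, 17).
Entrant earns 14 sequentially versus 17 at the Nash outcome: worse off.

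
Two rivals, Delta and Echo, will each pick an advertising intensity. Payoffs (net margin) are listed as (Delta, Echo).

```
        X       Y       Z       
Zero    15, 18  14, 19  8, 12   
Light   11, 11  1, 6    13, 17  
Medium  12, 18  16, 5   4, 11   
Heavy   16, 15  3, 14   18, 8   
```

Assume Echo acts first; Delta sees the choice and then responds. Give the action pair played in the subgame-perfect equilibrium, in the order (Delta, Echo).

Work backward from Delta's decision.
- X → Delta plays Heavy (best of 15, 11, 12, 16); Echo gets 15.
- Y → Delta plays Medium (best of 14, 1, 16, 3); Echo gets 5.
- Z → Delta plays Heavy (best of 8, 13, 4, 18); Echo gets 8.
Among 15, 5, 8, the best is 15 at X. Subgame-perfect outcome: (Heavy, X) with payoffs (16, 15).

(Heavy, X)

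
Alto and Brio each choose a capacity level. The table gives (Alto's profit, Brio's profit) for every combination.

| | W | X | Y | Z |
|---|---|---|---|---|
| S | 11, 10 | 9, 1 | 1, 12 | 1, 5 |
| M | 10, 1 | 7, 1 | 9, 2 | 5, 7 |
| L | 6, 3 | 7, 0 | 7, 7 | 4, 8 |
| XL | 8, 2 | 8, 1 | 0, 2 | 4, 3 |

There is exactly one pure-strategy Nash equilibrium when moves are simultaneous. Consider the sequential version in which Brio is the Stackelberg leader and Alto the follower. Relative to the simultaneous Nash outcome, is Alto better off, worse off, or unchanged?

Backward induction with Brio moving first.
- W: BR = S, leader payoff 10.
- X: BR = S, leader payoff 1.
- Y: BR = M, leader payoff 2.
- Z: BR = M, leader payoff 7.
Brio's induced payoffs are 10, 1, 2, 7, so Brio commits to W. Subgame-perfect outcome: (S, W) with payoffs (11, 10).
For the simultaneous game, intersect best replies.
Alto's best replies: W→S; X→S; Y→M; Z→M.
Brio's best replies: S→Y; M→Z; L→Z; XL→Z.
Only (M, Z) has each player best-responding; Nash payoffs (5, 7).
Alto earns 11 sequentially versus 5 at the Nash outcome: better off.

better off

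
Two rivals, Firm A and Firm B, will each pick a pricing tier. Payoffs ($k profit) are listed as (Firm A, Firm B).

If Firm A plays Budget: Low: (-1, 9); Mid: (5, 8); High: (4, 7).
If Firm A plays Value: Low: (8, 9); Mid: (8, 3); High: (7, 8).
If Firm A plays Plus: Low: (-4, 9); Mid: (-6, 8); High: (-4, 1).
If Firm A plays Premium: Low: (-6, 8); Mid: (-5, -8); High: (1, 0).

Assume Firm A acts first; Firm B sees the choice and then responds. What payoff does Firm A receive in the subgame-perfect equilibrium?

8

Solve by backward induction (Firm A leads).
- Budget: BR = Low, leader payoff -1.
- Value: BR = Low, leader payoff 8.
- Plus: BR = Low, leader payoff -4.
- Premium: BR = Low, leader payoff -6.
Firm A's induced payoffs are -1, 8, -4, -6, so Firm A commits to Value. Subgame-perfect outcome: (Value, Low) with payoffs (8, 9).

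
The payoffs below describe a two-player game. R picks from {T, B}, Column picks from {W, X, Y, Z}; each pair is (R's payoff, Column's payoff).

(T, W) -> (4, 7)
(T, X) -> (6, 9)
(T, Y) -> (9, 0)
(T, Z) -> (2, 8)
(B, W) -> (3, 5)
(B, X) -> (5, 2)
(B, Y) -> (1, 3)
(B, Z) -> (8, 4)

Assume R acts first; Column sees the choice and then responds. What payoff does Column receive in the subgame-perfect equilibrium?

Backward induction with R moving first.
- T: Column compares 7, 9, 0, 8 and picks X; R would get 6.
- B: Column compares 5, 2, 3, 4 and picks W; R would get 3.
Among 6, 3, the best is 6 at T. Subgame-perfect outcome: (T, X) with payoffs (6, 9).

9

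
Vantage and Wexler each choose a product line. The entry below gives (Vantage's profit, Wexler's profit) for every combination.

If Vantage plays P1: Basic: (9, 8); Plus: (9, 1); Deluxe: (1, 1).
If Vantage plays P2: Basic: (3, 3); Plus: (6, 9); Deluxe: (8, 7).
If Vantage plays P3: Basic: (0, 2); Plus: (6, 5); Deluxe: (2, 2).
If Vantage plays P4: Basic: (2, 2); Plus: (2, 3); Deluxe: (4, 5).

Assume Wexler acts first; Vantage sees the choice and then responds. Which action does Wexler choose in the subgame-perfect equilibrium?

Basic

Solve by backward induction (Wexler leads).
- Basic → Vantage plays P1 (best of 9, 3, 0, 2); Wexler gets 8.
- Plus → Vantage plays P1 (best of 9, 6, 6, 2); Wexler gets 1.
- Deluxe → Vantage plays P2 (best of 1, 8, 2, 4); Wexler gets 7.
Wexler's induced payoffs are 8, 1, 7, so Wexler commits to Basic. Subgame-perfect outcome: (P1, Basic) with payoffs (9, 8).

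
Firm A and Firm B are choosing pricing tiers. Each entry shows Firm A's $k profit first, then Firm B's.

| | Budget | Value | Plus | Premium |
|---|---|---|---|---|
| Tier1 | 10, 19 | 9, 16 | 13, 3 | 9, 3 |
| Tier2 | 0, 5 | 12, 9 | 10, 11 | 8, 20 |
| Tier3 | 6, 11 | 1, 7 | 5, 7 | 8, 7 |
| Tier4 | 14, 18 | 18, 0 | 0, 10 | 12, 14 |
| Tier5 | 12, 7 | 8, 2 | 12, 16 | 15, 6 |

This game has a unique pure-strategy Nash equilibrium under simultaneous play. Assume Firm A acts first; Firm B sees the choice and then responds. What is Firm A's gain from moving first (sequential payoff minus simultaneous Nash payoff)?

0

Solve by backward induction (Firm A leads).
- Tier1 → Firm B plays Budget (best of 19, 16, 3, 3); Firm A gets 10.
- Tier2 → Firm B plays Premium (best of 5, 9, 11, 20); Firm A gets 8.
- Tier3 → Firm B plays Budget (best of 11, 7, 7, 7); Firm A gets 6.
- Tier4 → Firm B plays Budget (best of 18, 0, 10, 14); Firm A gets 14.
- Tier5 → Firm B plays Plus (best of 7, 2, 16, 6); Firm A gets 12.
Maximizing over 10, 8, 6, 14, 12, Firm A chooses Tier4. Subgame-perfect outcome: (Tier4, Budget) with payoffs (14, 18).
Now find the simultaneous Nash equilibrium.
Firm A's best replies: Budget→Tier4; Value→Tier4; Plus→Tier1; Premium→Tier5.
Firm B's best replies: Tier1→Budget; Tier2→Premium; Tier3→Budget; Tier4→Budget; Tier5→Plus.
Only (Tier4, Budget) has each player best-responding; Nash payoffs (14, 18).
Firm A's commitment gain: 14 − 14 = 0.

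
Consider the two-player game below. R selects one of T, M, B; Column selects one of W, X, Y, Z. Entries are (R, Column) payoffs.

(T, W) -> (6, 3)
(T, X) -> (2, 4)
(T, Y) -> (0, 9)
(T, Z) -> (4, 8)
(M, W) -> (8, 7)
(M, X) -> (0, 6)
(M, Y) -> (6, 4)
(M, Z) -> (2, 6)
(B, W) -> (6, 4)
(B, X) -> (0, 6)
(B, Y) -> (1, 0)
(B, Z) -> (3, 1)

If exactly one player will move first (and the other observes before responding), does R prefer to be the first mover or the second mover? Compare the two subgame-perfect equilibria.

If R leads: Column's best replies are T→Y, M→W, B→X; R's induced payoffs 0, 8, 0; outcome (M, W), payoffs (8, 7).
If Column leads: R's best replies are W→M, X→T, Y→M, Z→T; Column's induced payoffs 7, 4, 4, 8; outcome (T, Z), payoffs (4, 8).
R gets 8 moving first and 4 moving second, so R prefers to move first.

first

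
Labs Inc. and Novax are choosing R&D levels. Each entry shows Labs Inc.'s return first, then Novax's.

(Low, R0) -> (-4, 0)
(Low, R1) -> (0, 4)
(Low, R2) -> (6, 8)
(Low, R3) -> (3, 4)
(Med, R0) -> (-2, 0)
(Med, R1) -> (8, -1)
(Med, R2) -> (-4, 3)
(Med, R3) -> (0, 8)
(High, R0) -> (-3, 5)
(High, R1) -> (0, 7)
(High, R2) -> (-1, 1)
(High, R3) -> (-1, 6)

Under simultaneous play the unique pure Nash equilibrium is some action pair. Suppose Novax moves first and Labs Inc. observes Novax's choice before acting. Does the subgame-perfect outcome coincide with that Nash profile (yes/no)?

yes

Backward induction with Novax moving first.
- R0 → Labs Inc. plays Med (best of -4, -2, -3); Novax gets 0.
- R1 → Labs Inc. plays Med (best of 0, 8, 0); Novax gets -1.
- R2 → Labs Inc. plays Low (best of 6, -4, -1); Novax gets 8.
- R3 → Labs Inc. plays Low (best of 3, 0, -1); Novax gets 4.
Among 0, -1, 8, 4, the best is 8 at R2. Subgame-perfect outcome: (Low, R2) with payoffs (6, 8).
Under simultaneous play:
Labs Inc.'s best replies: R0→Med; R1→Med; R2→Low; R3→Low.
Novax's best replies: Low→R2; Med→R3; High→R1.
Only (Low, R2) has each player best-responding; Nash payoffs (6, 8).
Sequential outcome (Low, R2) coincides with the Nash profile (Low, R2).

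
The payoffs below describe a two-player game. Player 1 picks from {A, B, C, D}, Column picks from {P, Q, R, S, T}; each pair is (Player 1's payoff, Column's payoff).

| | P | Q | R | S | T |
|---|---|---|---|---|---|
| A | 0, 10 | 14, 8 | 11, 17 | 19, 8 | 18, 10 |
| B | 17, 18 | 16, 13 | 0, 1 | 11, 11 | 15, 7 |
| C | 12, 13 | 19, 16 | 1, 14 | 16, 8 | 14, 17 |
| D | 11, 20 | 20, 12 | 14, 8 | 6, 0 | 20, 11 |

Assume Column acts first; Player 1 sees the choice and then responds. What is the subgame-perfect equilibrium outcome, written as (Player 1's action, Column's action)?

(B, P)

Work backward from Player 1's decision.
- P: BR = B, leader payoff 18.
- Q: BR = D, leader payoff 12.
- R: BR = D, leader payoff 8.
- S: BR = A, leader payoff 8.
- T: BR = D, leader payoff 11.
Maximizing over 18, 12, 8, 8, 11, Column chooses P. Subgame-perfect outcome: (B, P) with payoffs (17, 18).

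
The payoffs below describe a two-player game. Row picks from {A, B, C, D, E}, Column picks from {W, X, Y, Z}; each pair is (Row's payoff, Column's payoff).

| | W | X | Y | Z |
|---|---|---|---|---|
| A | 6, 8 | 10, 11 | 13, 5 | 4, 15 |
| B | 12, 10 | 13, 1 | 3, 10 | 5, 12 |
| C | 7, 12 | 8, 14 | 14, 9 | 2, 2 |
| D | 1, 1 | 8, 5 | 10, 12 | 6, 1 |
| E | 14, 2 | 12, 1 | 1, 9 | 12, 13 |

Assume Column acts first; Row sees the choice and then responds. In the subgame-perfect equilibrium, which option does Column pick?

Row best-responds to each possible Column move:
- W: Row compares 6, 12, 7, 1, 14 and picks E; Column would get 2.
- X: Row compares 10, 13, 8, 8, 12 and picks B; Column would get 1.
- Y: Row compares 13, 3, 14, 10, 1 and picks C; Column would get 9.
- Z: Row compares 4, 5, 2, 6, 12 and picks E; Column would get 13.
Column's induced payoffs are 2, 1, 9, 13, so Column commits to Z. Subgame-perfect outcome: (E, Z) with payoffs (12, 13).

Z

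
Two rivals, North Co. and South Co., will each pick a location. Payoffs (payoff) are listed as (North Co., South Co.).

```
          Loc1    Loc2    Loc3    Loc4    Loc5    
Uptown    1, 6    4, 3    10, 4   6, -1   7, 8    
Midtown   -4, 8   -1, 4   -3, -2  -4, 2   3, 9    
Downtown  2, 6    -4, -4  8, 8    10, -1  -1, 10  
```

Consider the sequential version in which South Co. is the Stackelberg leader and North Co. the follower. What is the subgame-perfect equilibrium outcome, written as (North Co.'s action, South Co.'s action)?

Solve by backward induction (South Co. leads).
- Loc1: BR = Downtown, leader payoff 6.
- Loc2: BR = Uptown, leader payoff 3.
- Loc3: BR = Uptown, leader payoff 4.
- Loc4: BR = Downtown, leader payoff -1.
- Loc5: BR = Uptown, leader payoff 8.
South Co.'s induced payoffs are 6, 3, 4, -1, 8, so South Co. commits to Loc5. Subgame-perfect outcome: (Uptown, Loc5) with payoffs (7, 8).

(Uptown, Loc5)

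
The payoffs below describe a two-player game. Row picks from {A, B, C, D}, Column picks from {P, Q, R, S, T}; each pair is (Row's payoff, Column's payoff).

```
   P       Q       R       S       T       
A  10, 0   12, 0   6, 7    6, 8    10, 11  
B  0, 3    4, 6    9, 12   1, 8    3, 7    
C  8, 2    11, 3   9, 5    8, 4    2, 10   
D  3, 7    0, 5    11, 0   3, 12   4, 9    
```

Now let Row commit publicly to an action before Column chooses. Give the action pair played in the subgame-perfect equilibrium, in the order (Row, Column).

Work backward from Column's decision.
- A → Column plays T (best of 0, 0, 7, 8, 11); Row gets 10.
- B → Column plays R (best of 3, 6, 12, 8, 7); Row gets 9.
- C → Column plays T (best of 2, 3, 5, 4, 10); Row gets 2.
- D → Column plays S (best of 7, 5, 0, 12, 9); Row gets 3.
Row's induced payoffs are 10, 9, 2, 3, so Row commits to A. Subgame-perfect outcome: (A, T) with payoffs (10, 11).

(A, T)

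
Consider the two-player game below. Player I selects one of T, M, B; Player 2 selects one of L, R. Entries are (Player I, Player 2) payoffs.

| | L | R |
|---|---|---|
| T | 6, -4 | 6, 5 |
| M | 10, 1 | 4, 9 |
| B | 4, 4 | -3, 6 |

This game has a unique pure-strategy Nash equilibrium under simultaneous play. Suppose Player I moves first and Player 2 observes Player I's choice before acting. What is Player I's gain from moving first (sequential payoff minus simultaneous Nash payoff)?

Solve by backward induction (Player I leads).
- T: Player 2 compares -4, 5 and picks R; Player I would get 6.
- M: Player 2 compares 1, 9 and picks R; Player I would get 4.
- B: Player 2 compares 4, 6 and picks R; Player I would get -3.
Among 6, 4, -3, the best is 6 at T. Subgame-perfect outcome: (T, R) with payoffs (6, 5).
Under simultaneous play:
Player I's best replies: L→M; R→T.
Player 2's best replies: T→R; M→R; B→R.
The unique mutual best reply is (T, R), giving (6, 5).
Player I's commitment gain: 6 − 6 = 0.

0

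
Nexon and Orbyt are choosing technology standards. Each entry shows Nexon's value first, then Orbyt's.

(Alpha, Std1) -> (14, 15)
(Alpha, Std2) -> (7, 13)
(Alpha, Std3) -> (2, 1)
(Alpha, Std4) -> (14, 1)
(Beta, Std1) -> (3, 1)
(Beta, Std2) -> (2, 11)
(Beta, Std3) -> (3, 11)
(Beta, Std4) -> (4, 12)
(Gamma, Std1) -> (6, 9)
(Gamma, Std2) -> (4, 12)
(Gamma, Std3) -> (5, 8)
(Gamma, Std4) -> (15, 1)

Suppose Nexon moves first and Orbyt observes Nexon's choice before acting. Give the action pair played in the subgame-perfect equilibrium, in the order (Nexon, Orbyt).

(Alpha, Std1)

Backward induction with Nexon moving first.
- Alpha: Orbyt compares 15, 13, 1, 1 and picks Std1; Nexon would get 14.
- Beta: Orbyt compares 1, 11, 11, 12 and picks Std4; Nexon would get 4.
- Gamma: Orbyt compares 9, 12, 8, 1 and picks Std2; Nexon would get 4.
Nexon's induced payoffs are 14, 4, 4, so Nexon commits to Alpha. Subgame-perfect outcome: (Alpha, Std1) with payoffs (14, 15).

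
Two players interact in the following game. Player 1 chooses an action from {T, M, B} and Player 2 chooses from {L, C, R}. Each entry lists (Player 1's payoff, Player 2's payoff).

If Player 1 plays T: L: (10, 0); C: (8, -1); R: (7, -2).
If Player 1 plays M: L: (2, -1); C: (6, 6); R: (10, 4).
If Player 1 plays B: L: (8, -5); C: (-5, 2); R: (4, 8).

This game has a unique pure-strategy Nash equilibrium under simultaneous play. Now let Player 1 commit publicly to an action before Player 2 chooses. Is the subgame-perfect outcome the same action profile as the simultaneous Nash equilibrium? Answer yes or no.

yes

Work backward from Player 2's decision.
- T → Player 2 plays L (best of 0, -1, -2); Player 1 gets 10.
- M → Player 2 plays C (best of -1, 6, 4); Player 1 gets 6.
- B → Player 2 plays R (best of -5, 2, 8); Player 1 gets 4.
Player 1's induced payoffs are 10, 6, 4, so Player 1 commits to T. Subgame-perfect outcome: (T, L) with payoffs (10, 0).
Under simultaneous play:
Player 1's best replies: L→T; C→T; R→M.
Player 2's best replies: T→L; M→C; B→R.
The unique mutual best reply is (T, L), giving (10, 0).
Sequential outcome (T, L) coincides with the Nash profile (T, L).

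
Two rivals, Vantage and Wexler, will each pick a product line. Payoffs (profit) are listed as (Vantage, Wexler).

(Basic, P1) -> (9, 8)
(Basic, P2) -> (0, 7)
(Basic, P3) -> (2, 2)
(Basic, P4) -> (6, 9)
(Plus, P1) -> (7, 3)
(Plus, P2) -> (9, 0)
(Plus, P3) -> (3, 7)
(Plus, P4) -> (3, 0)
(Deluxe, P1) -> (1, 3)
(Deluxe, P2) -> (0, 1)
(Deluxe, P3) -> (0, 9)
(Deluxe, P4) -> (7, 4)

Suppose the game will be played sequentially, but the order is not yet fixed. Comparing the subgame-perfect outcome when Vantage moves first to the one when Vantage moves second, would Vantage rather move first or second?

second

If Vantage leads: Wexler's best replies are Basic→P4, Plus→P3, Deluxe→P3; Vantage's induced payoffs 6, 3, 0; outcome (Basic, P4), payoffs (6, 9).
If Wexler leads: Vantage's best replies are P1→Basic, P2→Plus, P3→Plus, P4→Deluxe; Wexler's induced payoffs 8, 0, 7, 4; outcome (Basic, P1), payoffs (9, 8).
Vantage gets 6 moving first and 9 moving second, so Vantage prefers to move second.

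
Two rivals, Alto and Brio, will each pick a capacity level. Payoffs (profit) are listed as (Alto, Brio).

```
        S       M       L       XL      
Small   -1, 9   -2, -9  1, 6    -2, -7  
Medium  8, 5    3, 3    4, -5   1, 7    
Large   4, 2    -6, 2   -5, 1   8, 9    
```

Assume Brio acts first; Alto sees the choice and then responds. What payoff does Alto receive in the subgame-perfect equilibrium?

Solve by backward induction (Brio leads).
- S: BR = Medium, leader payoff 5.
- M: BR = Medium, leader payoff 3.
- L: BR = Medium, leader payoff -5.
- XL: BR = Large, leader payoff 9.
Maximizing over 5, 3, -5, 9, Brio chooses XL. Subgame-perfect outcome: (Large, XL) with payoffs (8, 9).

8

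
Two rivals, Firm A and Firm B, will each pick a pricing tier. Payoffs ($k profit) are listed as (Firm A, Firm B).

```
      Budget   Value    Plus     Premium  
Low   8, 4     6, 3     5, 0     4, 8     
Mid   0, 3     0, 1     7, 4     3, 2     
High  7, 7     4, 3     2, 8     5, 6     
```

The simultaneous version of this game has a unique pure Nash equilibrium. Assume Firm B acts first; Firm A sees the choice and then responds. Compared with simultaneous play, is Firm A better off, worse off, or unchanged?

worse off

Work backward from Firm A's decision.
- Budget → Firm A plays Low (best of 8, 0, 7); Firm B gets 4.
- Value → Firm A plays Low (best of 6, 0, 4); Firm B gets 3.
- Plus → Firm A plays Mid (best of 5, 7, 2); Firm B gets 4.
- Premium → Firm A plays High (best of 4, 3, 5); Firm B gets 6.
Firm B's induced payoffs are 4, 3, 4, 6, so Firm B commits to Premium. Subgame-perfect outcome: (High, Premium) with payoffs (5, 6).
Now find the simultaneous Nash equilibrium.
Firm A's best replies: Budget→Low; Value→Low; Plus→Mid; Premium→High.
Firm B's best replies: Low→Premium; Mid→Plus; High→Plus.
Only (Mid, Plus) has each player best-responding; Nash payoffs (7, 4).
Firm A earns 5 sequentially versus 7 at the Nash outcome: worse off.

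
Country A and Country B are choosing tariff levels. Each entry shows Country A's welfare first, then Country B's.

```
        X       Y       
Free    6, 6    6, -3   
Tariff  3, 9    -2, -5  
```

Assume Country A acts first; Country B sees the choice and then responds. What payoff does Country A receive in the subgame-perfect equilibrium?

6

Country B best-responds to each possible Country A move:
- Free → Country B plays X (best of 6, -3); Country A gets 6.
- Tariff → Country B plays X (best of 9, -5); Country A gets 3.
Country A's induced payoffs are 6, 3, so Country A commits to Free. Subgame-perfect outcome: (Free, X) with payoffs (6, 6).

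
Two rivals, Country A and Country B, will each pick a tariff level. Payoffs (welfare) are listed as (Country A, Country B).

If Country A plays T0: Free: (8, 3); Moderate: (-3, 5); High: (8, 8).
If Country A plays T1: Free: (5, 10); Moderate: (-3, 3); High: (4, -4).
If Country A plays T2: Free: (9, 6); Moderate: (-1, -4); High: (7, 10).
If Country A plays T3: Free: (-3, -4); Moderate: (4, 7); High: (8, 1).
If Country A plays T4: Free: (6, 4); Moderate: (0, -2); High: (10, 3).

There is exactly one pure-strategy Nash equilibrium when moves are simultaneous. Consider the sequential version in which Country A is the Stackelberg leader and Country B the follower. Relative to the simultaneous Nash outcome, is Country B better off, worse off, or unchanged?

Solve by backward induction (Country A leads).
- T0: BR = High, leader payoff 8.
- T1: BR = Free, leader payoff 5.
- T2: BR = High, leader payoff 7.
- T3: BR = Moderate, leader payoff 4.
- T4: BR = Free, leader payoff 6.
Maximizing over 8, 5, 7, 4, 6, Country A chooses T0. Subgame-perfect outcome: (T0, High) with payoffs (8, 8).
For the simultaneous game, intersect best replies.
Country A's best replies: Free→T2; Moderate→T3; High→T4.
Country B's best replies: T0→High; T1→Free; T2→High; T3→Moderate; T4→Free.
Only (T3, Moderate) has each player best-responding; Nash payoffs (4, 7).
Country B earns 8 sequentially versus 7 at the Nash outcome: better off.

better off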